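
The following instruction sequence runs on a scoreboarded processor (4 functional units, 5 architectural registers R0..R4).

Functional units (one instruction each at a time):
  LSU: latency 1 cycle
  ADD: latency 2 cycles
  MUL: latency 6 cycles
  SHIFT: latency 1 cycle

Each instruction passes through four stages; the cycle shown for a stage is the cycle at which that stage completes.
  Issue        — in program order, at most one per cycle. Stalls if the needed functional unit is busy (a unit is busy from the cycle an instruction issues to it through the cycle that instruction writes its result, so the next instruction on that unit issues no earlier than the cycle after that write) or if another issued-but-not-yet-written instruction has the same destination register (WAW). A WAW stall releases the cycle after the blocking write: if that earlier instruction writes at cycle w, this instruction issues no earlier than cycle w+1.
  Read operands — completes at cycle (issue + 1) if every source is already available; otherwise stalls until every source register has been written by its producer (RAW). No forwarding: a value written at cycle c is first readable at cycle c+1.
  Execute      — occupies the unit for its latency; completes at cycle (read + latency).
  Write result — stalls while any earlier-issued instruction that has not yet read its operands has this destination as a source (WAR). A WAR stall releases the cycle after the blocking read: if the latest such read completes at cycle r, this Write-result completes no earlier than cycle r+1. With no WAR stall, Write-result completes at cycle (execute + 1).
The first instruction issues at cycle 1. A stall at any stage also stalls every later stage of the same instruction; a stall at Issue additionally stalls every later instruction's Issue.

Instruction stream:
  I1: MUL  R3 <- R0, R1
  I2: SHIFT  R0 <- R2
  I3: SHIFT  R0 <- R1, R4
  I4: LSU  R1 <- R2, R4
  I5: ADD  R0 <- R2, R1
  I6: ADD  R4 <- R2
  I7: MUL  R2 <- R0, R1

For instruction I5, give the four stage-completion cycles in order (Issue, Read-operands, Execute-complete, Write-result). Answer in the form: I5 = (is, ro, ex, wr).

I5 = (10, 11, 13, 14)

t=1  I1→MUL
t=2  I1 RO, I2→SHIFT
t=3  I2 RO
t=4  I2 EX
t=5  I2 WR R0
t=6  I3→SHIFT
t=7  I3 RO, I4→LSU
t=8  I1 EX, I3 EX, I4 RO
t=9  I1 WR R3, I3 WR R0, I4 EX
t=10  I4 WR R1, I5→ADD
t=11  I5 RO
t=13  I5 EX
t=14  I5 WR R0
t=15  I6→ADD
t=16  I6 RO, I7→MUL
t=17  I7 RO
t=18  I6 EX
t=19  I6 WR R4
t=23  I7 EX
t=24  I7 WR R2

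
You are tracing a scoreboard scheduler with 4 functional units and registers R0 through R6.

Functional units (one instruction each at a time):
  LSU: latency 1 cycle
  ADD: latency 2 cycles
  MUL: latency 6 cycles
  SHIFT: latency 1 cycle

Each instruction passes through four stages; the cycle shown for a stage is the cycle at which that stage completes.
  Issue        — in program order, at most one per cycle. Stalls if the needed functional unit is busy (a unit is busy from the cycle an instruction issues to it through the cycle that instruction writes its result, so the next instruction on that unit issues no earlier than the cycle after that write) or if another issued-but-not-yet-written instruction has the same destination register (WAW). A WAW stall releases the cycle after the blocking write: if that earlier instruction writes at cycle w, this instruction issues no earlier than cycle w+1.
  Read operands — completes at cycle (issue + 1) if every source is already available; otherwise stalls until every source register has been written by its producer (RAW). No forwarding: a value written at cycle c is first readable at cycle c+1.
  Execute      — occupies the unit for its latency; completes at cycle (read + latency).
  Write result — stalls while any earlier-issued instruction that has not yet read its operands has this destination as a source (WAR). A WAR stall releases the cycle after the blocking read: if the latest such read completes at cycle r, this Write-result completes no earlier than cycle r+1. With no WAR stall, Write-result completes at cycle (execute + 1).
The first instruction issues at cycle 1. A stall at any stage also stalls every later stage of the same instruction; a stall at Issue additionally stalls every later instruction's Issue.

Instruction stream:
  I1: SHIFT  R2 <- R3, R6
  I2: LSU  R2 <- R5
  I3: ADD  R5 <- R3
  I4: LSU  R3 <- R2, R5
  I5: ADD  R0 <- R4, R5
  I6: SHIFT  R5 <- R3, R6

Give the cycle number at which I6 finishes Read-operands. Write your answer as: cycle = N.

cycle = 14

I1: IS=1 RO=2 EX=3 WR=4
I2: IS=5 RO=6 EX=7 WR=8  [WAW R2: wait I1 write@4]
I3: IS=6 RO=7 EX=9 WR=10
I4: IS=9 RO=11 EX=12 WR=13  [struct: LSU busy until I2 writes@8; RAW R5: wait I3 write@10]
I5: IS=11 RO=12 EX=14 WR=15  [struct: ADD busy until I3 writes@10]
I6: IS=12 RO=14 EX=15 WR=16  [RAW R3: wait I4 write@13]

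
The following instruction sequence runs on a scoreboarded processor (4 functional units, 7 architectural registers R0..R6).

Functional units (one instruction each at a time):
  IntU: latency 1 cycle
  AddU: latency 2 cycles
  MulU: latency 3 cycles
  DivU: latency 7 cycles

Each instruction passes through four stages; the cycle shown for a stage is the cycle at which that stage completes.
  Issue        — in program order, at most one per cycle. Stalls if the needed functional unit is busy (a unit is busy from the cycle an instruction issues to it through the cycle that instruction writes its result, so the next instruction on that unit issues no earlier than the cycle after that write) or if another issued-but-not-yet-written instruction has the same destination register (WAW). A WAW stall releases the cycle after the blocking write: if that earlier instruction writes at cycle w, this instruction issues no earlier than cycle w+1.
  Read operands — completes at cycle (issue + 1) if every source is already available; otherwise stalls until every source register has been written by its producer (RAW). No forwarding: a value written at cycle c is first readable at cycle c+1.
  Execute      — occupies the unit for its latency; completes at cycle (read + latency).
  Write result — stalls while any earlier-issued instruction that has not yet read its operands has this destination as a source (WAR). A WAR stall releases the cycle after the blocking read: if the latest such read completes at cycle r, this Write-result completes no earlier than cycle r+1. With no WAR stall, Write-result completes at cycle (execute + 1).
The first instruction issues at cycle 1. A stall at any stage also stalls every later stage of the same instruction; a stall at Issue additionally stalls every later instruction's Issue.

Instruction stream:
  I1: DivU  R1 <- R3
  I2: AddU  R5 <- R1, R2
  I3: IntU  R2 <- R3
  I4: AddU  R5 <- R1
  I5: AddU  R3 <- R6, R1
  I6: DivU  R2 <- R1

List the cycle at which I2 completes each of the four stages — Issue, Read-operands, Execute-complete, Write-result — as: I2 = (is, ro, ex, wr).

cycle 1: I1 dispatched to DivU
cycle 2: I1 operands ready · I2 dispatched to AddU
cycle 3: I3 dispatched to IntU
cycle 4: I3 operands ready
cycle 5: I3 complete
cycle 9: I1 complete
cycle 10: R1←I1
cycle 11: I2 operands ready
cycle 12: R2←I3
cycle 13: I2 complete
cycle 14: R5←I2
cycle 15: I4 dispatched to AddU
cycle 16: I4 operands ready
cycle 18: I4 complete
cycle 19: R5←I4
cycle 20: I5 dispatched to AddU
cycle 21: I5 operands ready · I6 dispatched to DivU
cycle 22: I6 operands ready
cycle 23: I5 complete
cycle 24: R3←I5
cycle 29: I6 complete
cycle 30: R2←I6

I2 = (2, 11, 13, 14)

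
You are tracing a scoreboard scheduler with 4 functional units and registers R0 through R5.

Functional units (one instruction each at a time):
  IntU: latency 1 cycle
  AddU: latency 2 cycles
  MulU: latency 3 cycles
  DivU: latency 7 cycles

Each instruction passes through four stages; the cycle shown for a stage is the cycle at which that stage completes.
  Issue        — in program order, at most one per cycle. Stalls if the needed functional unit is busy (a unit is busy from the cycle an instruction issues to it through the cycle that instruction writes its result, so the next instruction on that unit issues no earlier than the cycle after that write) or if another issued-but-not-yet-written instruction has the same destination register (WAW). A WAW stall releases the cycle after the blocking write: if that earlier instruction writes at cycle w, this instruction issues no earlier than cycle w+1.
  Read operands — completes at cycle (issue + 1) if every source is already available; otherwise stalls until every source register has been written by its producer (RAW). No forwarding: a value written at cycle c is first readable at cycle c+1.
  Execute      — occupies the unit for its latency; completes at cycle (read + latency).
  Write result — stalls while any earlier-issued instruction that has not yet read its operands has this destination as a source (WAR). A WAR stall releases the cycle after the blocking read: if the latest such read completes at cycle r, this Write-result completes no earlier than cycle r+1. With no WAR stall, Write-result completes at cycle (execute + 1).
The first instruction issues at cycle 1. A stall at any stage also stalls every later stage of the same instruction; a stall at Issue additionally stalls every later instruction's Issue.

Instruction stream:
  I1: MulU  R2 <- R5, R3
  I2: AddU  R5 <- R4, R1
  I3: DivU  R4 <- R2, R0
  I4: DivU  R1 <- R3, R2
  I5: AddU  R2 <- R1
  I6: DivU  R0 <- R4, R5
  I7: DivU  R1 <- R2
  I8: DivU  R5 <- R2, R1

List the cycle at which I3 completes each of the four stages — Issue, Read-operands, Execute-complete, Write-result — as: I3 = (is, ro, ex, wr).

I3 = (3, 7, 14, 15)

I1 -> (1, 2, 5, 6)
I2 -> (2, 3, 5, 6)
I3 -> (3, 7, 14, 15)  // RAW R2: wait I1 write@6
I4 -> (16, 17, 24, 25)  // struct: DivU busy until I3 writes@15
I5 -> (17, 26, 28, 29)  // RAW R1: wait I4 write@25
I6 -> (26, 27, 34, 35)  // struct: DivU busy until I4 writes@25
I7 -> (36, 37, 44, 45)  // struct: DivU busy until I6 writes@35
I8 -> (46, 47, 54, 55)  // struct: DivU busy until I7 writes@45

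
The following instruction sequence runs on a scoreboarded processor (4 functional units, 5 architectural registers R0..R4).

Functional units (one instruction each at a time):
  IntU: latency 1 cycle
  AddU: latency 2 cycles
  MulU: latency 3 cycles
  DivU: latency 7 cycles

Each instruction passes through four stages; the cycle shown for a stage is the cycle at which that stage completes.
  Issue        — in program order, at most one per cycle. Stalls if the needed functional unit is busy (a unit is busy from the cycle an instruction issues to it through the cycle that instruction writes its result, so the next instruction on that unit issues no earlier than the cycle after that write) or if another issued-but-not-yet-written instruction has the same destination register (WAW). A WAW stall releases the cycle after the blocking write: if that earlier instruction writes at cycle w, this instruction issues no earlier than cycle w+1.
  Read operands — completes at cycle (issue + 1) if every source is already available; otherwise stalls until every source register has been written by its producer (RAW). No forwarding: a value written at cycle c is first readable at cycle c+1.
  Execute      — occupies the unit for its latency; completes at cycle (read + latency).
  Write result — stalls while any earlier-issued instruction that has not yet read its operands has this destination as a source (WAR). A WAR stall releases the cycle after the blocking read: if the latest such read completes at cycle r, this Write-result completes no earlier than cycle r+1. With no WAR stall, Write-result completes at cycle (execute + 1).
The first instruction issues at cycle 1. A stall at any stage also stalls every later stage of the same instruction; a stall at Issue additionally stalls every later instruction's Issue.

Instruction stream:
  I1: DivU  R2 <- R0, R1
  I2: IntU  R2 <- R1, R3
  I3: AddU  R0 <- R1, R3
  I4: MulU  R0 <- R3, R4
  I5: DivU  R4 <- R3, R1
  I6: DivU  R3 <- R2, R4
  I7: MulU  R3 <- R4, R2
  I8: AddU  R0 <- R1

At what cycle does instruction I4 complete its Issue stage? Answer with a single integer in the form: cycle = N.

t=1  I1 issues→DivU
t=2  I1 reads
t=9  I1 exec-done
t=10  I1 writes R2
t=11  I2 issues→IntU
t=12  I2 reads | I3 issues→AddU
t=13  I2 exec-done | I3 reads
t=14  I2 writes R2
t=15  I3 exec-done
t=16  I3 writes R0
t=17  I4 issues→MulU
t=18  I4 reads | I5 issues→DivU
t=19  I5 reads
t=21  I4 exec-done
t=22  I4 writes R0
t=26  I5 exec-done
t=27  I5 writes R4
t=28  I6 issues→DivU
t=29  I6 reads
t=36  I6 exec-done
t=37  I6 writes R3
t=38  I7 issues→MulU
t=39  I7 reads | I8 issues→AddU
t=40  I8 reads
t=42  I7 exec-done | I8 exec-done
t=43  I7 writes R3 | I8 writes R0

cycle = 17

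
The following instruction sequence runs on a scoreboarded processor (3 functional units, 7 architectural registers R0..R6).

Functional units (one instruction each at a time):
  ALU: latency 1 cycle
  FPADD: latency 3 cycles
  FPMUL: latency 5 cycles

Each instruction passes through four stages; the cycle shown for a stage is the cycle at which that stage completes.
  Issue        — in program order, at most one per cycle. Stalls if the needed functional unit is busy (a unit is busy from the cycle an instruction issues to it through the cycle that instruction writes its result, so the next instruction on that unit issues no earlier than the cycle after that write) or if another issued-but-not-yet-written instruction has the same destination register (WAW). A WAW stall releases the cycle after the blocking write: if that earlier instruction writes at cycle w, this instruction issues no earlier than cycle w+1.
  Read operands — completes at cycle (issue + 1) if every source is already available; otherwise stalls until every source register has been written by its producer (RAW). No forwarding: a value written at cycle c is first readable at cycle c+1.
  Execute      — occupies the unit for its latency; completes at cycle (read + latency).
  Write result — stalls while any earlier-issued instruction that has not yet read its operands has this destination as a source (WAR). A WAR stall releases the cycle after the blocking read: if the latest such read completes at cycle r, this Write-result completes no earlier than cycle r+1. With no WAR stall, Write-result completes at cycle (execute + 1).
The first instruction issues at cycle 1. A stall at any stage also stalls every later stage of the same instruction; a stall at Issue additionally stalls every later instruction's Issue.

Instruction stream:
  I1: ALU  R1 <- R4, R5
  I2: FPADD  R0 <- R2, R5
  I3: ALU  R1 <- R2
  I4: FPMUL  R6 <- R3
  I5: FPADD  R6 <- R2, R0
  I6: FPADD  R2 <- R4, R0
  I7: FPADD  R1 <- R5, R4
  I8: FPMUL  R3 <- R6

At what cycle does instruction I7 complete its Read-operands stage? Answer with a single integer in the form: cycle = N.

cycle = 27

  I1 | 1 | 2 | 3 | 4
  I2 | 2 | 3 | 6 | 7
  I3 | 5 | 6 | 7 | 8   struct: ALU busy until I1 writes@4
  I4 | 6 | 7 | 12 | 13
  I5 | 14 | 15 | 18 | 19   WAW R6: wait I4 write@13
  I6 | 20 | 21 | 24 | 25   struct: FPADD busy until I5 writes@19
  I7 | 26 | 27 | 30 | 31   struct: FPADD busy until I6 writes@25
  I8 | 27 | 28 | 33 | 34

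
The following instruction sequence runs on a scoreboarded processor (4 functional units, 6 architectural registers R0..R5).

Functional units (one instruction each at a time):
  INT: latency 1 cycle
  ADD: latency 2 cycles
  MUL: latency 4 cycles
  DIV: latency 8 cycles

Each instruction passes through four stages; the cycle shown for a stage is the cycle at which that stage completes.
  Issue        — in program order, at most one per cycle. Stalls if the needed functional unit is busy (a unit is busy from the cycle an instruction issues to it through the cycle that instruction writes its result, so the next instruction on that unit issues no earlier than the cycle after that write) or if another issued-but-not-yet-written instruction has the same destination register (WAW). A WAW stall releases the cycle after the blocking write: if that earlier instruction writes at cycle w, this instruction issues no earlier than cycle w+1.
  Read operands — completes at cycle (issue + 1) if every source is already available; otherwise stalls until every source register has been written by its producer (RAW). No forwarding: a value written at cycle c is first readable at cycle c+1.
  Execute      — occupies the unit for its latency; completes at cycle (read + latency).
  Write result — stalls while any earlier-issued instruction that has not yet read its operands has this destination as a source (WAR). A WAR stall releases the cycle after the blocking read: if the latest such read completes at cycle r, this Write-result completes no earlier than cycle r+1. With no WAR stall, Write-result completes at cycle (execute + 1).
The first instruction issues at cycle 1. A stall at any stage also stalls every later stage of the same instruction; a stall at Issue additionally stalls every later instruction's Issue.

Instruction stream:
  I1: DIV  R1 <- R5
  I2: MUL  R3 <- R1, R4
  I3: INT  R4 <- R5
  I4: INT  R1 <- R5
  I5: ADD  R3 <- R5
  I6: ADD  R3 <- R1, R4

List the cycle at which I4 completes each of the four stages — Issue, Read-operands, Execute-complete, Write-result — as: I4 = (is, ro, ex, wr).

c1: I1 issues→DIV
c2: I1 reads | I2 issues→MUL
c3: I3 issues→INT
c4: I3 reads
c5: I3 exec-done
c10: I1 exec-done
c11: I1 writes R1
c12: I2 reads
c13: I3 writes R4
c14: I4 issues→INT
c15: I4 reads
c16: I2 exec-done | I4 exec-done
c17: I2 writes R3 | I4 writes R1
c18: I5 issues→ADD
c19: I5 reads
c21: I5 exec-done
c22: I5 writes R3
c23: I6 issues→ADD
c24: I6 reads
c26: I6 exec-done
c27: I6 writes R3

I4 = (14, 15, 16, 17)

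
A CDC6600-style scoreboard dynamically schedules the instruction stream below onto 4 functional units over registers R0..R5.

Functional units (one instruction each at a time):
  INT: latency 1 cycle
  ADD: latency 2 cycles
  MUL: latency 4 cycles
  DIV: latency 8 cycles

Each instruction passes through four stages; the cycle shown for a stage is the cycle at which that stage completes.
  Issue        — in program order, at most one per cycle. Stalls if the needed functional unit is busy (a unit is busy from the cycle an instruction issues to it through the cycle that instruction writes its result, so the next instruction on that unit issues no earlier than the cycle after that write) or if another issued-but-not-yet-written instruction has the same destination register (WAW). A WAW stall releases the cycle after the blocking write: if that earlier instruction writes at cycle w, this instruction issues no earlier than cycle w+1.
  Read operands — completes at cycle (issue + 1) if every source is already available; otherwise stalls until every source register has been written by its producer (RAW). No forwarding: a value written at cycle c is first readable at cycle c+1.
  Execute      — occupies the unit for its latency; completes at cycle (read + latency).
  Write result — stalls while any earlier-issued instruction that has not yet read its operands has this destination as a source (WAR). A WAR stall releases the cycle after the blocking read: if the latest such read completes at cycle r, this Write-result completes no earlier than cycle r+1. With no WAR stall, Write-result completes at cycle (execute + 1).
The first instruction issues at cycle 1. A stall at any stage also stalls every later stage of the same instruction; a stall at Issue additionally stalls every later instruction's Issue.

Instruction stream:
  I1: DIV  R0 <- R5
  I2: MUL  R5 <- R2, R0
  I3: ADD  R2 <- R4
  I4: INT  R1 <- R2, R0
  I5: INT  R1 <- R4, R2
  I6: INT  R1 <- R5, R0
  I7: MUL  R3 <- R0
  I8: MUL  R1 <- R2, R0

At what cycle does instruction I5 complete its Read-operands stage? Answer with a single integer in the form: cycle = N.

[1] I1 dispatched to DIV
[2] I1 operands ready · I2 dispatched to MUL
[3] I3 dispatched to ADD
[4] I3 operands ready · I4 dispatched to INT
[6] I3 complete
[10] I1 complete
[11] R0←I1
[12] I2 operands ready
[13] R2←I3
[14] I4 operands ready
[15] I4 complete
[16] I2 complete · R1←I4
[17] R5←I2 · I5 dispatched to INT
[18] I5 operands ready
[19] I5 complete
[20] R1←I5
[21] I6 dispatched to INT
[22] I6 operands ready · I7 dispatched to MUL
[23] I6 complete · I7 operands ready
[24] R1←I6
[27] I7 complete
[28] R3←I7
[29] I8 dispatched to MUL
[30] I8 operands ready
[34] I8 complete
[35] R1←I8

cycle = 18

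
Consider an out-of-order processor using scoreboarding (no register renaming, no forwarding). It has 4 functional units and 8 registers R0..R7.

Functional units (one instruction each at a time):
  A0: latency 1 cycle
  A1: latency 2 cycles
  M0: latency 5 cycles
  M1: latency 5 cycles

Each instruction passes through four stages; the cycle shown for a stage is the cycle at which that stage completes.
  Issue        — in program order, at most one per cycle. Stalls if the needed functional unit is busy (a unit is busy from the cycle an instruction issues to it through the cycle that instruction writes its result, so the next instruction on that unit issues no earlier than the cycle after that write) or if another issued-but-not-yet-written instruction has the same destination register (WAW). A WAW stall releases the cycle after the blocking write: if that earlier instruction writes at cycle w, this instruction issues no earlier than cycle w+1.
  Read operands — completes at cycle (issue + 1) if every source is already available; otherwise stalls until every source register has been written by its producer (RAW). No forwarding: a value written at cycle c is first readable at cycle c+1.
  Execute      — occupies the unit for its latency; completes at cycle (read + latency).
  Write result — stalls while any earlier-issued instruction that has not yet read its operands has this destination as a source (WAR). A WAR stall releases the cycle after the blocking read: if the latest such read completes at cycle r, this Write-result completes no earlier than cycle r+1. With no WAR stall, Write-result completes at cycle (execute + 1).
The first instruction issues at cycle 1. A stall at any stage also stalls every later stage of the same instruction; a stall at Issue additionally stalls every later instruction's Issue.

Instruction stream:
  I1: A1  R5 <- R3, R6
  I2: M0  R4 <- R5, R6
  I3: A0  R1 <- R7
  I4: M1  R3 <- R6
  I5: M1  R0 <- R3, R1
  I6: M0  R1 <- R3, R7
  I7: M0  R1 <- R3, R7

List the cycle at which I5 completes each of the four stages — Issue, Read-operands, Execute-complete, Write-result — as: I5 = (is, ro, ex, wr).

t=1  I1 dispatched to A1
t=2  I1 operands ready · I2 dispatched to M0
t=3  I3 dispatched to A0
t=4  I1 complete · I3 operands ready · I4 dispatched to M1
t=5  R5←I1 · I3 complete · I4 operands ready
t=6  I2 operands ready · R1←I3
t=10  I4 complete
t=11  I2 complete · R3←I4
t=12  R4←I2 · I5 dispatched to M1
t=13  I5 operands ready · I6 dispatched to M0
t=14  I6 operands ready
t=18  I5 complete
t=19  R0←I5 · I6 complete
t=20  R1←I6
t=21  I7 dispatched to M0
t=22  I7 operands ready
t=27  I7 complete
t=28  R1←I7

I5 = (12, 13, 18, 19)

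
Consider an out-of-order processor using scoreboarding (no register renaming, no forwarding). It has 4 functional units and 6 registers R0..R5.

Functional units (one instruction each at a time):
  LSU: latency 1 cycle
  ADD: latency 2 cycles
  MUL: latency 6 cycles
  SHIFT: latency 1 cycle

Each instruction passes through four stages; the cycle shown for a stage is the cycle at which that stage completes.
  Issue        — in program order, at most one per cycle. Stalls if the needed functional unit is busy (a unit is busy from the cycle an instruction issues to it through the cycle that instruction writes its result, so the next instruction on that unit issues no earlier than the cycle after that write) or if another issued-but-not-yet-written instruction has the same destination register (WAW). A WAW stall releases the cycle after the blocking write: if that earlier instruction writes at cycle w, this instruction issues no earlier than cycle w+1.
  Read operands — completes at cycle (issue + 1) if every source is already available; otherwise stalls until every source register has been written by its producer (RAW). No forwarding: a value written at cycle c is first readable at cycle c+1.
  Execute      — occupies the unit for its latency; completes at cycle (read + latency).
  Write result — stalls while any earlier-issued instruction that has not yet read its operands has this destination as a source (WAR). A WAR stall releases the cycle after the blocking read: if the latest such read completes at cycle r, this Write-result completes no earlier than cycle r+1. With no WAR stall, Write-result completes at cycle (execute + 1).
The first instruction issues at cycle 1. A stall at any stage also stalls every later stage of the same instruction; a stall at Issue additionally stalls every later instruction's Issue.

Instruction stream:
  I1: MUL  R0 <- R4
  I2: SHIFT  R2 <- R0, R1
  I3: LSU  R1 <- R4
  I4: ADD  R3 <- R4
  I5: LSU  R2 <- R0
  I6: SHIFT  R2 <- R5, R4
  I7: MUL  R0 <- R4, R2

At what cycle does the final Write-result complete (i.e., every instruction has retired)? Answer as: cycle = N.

cycle = 28

[I1] 1/2/8/9
[I2] 2/10/11/12  (RAW R0: wait I1 write@9)
[I3] 3/4/5/11  (WAR R1: wait I2 read@10)
[I4] 4/5/7/8
[I5] 13/14/15/16  (WAW R2: wait I2 write@12)
[I6] 17/18/19/20  (WAW R2: wait I5 write@16)
[I7] 18/21/27/28  (RAW R2: wait I6 write@20)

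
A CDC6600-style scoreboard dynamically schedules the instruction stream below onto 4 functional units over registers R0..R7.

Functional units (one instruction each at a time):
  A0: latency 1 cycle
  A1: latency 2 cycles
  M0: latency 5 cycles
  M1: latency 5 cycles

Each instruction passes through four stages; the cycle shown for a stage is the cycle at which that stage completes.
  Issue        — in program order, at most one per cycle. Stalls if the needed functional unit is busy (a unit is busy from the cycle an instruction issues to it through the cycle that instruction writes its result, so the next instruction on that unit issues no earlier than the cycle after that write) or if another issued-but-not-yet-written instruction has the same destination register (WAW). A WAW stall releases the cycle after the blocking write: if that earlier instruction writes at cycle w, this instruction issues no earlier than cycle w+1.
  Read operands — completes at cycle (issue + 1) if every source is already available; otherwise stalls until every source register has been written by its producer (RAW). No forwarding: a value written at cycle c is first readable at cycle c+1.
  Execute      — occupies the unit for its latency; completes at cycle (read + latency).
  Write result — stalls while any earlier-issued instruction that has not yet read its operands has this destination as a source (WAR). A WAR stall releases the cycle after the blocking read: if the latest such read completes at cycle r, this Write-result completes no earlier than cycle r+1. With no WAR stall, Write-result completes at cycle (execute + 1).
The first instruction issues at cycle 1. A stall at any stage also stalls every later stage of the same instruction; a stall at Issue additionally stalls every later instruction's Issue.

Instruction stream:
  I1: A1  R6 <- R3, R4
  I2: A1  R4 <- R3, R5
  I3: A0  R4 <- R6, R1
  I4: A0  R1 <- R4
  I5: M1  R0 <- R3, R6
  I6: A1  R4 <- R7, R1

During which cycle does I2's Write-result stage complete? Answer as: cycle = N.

  I1 | 1 | 2 | 4 | 5
  I2 | 6 | 7 | 9 | 10   struct: A1 busy until I1 writes@5
  I3 | 11 | 12 | 13 | 14   WAW R4: wait I2 write@10
  I4 | 15 | 16 | 17 | 18   struct: A0 busy until I3 writes@14
  I5 | 16 | 17 | 22 | 23
  I6 | 17 | 19 | 21 | 22   RAW R1: wait I4 write@18

cycle = 10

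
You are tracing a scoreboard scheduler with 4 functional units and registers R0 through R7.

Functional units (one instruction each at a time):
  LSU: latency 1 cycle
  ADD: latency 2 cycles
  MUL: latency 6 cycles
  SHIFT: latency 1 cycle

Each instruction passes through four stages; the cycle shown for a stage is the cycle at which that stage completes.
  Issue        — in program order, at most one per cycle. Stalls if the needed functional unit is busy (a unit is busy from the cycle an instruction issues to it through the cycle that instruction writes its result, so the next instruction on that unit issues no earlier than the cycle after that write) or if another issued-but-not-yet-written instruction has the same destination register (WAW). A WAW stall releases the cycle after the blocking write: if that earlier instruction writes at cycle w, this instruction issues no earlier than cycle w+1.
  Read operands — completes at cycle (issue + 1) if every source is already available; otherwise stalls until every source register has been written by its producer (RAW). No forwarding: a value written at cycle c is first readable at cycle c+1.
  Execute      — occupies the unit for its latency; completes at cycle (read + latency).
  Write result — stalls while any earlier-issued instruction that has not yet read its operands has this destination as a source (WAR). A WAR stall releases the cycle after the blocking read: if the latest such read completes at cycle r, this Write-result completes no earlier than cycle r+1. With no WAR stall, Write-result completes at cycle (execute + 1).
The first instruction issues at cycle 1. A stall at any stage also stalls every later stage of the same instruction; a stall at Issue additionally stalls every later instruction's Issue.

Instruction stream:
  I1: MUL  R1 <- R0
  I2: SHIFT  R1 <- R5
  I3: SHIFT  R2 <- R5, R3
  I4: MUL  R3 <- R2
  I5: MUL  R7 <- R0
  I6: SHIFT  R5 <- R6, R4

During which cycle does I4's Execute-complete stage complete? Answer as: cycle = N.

cycle = 24

I1: IS=1 RO=2 EX=8 WR=9
I2: IS=10 RO=11 EX=12 WR=13  [WAW R1: wait I1 write@9]
I3: IS=14 RO=15 EX=16 WR=17  [struct: SHIFT busy until I2 writes@13]
I4: IS=15 RO=18 EX=24 WR=25  [RAW R2: wait I3 write@17]
I5: IS=26 RO=27 EX=33 WR=34  [struct: MUL busy until I4 writes@25]
I6: IS=27 RO=28 EX=29 WR=30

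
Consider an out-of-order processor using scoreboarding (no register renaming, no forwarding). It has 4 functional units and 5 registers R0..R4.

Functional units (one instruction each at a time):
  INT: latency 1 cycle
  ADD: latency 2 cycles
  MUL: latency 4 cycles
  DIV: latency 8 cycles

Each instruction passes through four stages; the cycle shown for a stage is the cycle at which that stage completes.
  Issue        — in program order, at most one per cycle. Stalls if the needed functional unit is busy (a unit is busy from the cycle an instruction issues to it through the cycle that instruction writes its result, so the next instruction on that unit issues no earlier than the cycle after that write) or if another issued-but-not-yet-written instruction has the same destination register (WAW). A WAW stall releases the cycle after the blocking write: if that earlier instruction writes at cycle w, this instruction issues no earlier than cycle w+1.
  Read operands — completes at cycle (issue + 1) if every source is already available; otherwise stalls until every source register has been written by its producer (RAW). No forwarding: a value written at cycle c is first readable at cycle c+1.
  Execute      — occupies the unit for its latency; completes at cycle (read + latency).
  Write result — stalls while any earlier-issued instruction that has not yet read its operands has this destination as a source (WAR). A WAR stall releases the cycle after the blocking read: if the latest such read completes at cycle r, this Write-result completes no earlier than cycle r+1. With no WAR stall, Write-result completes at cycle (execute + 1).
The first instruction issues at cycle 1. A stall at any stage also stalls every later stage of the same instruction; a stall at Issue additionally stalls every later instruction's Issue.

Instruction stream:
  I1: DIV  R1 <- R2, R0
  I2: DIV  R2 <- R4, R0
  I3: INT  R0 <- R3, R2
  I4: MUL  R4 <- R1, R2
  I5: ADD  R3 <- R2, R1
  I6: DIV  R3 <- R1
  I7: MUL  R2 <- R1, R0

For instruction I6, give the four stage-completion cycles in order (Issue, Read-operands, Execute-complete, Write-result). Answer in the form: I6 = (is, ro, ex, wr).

I6 = (27, 28, 36, 37)

cycle 1: issue I1 (DIV)
cycle 2: I1 read-ops
cycle 10: I1 finished on DIV
cycle 11: I1→R1
cycle 12: issue I2 (DIV)
cycle 13: I2 read-ops · issue I3 (INT)
cycle 14: issue I4 (MUL)
cycle 15: issue I5 (ADD)
cycle 21: I2 finished on DIV
cycle 22: I2→R2
cycle 23: I3 read-ops · I4 read-ops · I5 read-ops
cycle 24: I3 finished on INT
cycle 25: I3→R0 · I5 finished on ADD
cycle 26: I5→R3
cycle 27: I4 finished on MUL · issue I6 (DIV)
cycle 28: I4→R4 · I6 read-ops
cycle 29: issue I7 (MUL)
cycle 30: I7 read-ops
cycle 34: I7 finished on MUL
cycle 35: I7→R2
cycle 36: I6 finished on DIV
cycle 37: I6→R3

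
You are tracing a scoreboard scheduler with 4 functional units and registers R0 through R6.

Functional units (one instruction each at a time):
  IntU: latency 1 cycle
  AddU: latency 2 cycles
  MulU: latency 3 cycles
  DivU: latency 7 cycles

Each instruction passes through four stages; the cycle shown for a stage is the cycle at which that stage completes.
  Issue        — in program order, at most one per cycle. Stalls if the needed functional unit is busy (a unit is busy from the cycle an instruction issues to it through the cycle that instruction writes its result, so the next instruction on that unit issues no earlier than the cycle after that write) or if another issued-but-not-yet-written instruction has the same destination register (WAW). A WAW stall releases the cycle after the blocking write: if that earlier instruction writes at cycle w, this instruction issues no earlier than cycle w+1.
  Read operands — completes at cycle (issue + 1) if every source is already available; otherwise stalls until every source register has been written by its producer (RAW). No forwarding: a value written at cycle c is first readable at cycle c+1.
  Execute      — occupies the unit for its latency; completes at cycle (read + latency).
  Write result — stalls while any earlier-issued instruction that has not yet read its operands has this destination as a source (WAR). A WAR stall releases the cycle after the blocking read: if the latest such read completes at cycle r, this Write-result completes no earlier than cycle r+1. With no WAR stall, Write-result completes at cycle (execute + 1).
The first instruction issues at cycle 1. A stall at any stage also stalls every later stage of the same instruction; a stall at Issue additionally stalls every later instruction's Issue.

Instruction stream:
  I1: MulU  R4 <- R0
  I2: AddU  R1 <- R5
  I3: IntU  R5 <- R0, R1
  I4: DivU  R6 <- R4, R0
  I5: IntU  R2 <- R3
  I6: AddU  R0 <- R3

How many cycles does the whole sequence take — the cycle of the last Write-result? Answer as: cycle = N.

cycle = 15

t=1  issue I1 (MulU)
t=2  I1 read-ops · issue I2 (AddU)
t=3  I2 read-ops · issue I3 (IntU)
t=4  issue I4 (DivU)
t=5  I1 finished on MulU · I2 finished on AddU
t=6  I1→R4 · I2→R1
t=7  I3 read-ops · I4 read-ops
t=8  I3 finished on IntU
t=9  I3→R5
t=10  issue I5 (IntU)
t=11  I5 read-ops · issue I6 (AddU)
t=12  I5 finished on IntU · I6 read-ops
t=13  I5→R2
t=14  I4 finished on DivU · I6 finished on AddU
t=15  I4→R6 · I6→R0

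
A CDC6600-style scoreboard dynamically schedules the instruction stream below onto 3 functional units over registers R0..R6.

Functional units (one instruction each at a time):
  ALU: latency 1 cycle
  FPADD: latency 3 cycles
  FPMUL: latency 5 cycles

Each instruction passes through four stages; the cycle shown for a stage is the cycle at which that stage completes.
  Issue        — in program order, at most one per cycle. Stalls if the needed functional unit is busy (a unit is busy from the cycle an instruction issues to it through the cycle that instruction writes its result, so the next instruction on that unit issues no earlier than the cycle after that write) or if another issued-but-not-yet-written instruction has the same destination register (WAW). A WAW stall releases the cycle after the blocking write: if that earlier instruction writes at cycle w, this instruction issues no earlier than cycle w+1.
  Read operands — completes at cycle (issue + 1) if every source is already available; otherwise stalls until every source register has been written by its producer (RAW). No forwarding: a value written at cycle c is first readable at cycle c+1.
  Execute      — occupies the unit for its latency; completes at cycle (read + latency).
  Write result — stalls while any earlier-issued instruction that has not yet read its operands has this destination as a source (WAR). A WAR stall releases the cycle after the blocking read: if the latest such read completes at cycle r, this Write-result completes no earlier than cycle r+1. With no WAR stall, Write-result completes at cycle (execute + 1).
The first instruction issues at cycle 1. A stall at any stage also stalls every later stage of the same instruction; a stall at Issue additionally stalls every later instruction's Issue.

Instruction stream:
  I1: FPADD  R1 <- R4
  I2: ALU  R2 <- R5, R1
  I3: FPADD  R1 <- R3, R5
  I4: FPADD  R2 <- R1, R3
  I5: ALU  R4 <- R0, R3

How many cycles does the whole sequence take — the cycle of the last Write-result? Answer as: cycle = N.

cycle = 18

c1: I1 dispatched to FPADD
c2: I1 operands ready | I2 dispatched to ALU
c5: I1 complete
c6: R1←I1
c7: I2 operands ready | I3 dispatched to FPADD
c8: I2 complete | I3 operands ready
c9: R2←I2
c11: I3 complete
c12: R1←I3
c13: I4 dispatched to FPADD
c14: I4 operands ready | I5 dispatched to ALU
c15: I5 operands ready
c16: I5 complete
c17: I4 complete | R4←I5
c18: R2←I4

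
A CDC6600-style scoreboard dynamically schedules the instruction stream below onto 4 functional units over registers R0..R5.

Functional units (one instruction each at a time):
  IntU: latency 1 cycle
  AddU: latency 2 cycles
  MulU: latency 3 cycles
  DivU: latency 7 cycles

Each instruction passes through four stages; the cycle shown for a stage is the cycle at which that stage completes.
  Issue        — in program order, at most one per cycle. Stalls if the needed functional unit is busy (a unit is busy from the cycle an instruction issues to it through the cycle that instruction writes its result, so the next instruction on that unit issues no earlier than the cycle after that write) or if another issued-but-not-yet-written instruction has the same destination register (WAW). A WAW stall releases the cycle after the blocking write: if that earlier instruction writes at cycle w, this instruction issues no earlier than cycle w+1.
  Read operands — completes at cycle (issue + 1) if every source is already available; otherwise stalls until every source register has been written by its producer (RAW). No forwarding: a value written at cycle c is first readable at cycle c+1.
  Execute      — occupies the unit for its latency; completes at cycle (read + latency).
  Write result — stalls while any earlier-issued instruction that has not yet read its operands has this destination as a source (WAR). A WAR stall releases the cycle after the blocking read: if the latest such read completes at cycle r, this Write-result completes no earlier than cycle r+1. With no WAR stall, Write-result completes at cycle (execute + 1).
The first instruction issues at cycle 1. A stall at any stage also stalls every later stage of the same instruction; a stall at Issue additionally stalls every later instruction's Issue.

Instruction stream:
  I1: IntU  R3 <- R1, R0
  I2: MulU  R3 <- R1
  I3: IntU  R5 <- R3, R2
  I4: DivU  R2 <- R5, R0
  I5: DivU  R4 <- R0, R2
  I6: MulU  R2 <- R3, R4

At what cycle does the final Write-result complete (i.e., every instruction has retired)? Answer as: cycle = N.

I1  is:1  ro:2  ex:3  wr:4
I2  is:5  ro:6  ex:9  wr:10  — WAW R3: wait I1 write@4
I3  is:6  ro:11  ex:12  wr:13  — RAW R3: wait I2 write@10
I4  is:7  ro:14  ex:21  wr:22  — RAW R5: wait I3 write@13
I5  is:23  ro:24  ex:31  wr:32  — struct: DivU busy until I4 writes@22
I6  is:24  ro:33  ex:36  wr:37  — RAW R4: wait I5 write@32

cycle = 37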